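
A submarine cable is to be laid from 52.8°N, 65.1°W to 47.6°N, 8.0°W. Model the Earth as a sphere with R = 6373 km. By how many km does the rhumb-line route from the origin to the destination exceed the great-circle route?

104 km

Great circle: cos σ = sin φ₁ sin φ₂ + cos φ₁ cos φ₂ cos Δλ,  σ = 0.6273 rad → d_gc = 3997.5 km
Rhumb line: Δψ = -0.1420, q = Δφ/Δψ = 0.6393, d_rh = R√(Δφ²+q²Δλ²) = 4101.1 km
Excess = 4101.1 − 3997.5 = 103.6 ≈ 104 km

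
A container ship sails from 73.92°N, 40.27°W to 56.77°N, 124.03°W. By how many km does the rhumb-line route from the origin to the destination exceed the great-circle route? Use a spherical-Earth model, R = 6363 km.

Great circle: cos σ = sin φ₁ sin φ₂ + cos φ₁ cos φ₂ cos Δλ,  σ = 0.6089 rad → d_gc = 3874.7 km
Rhumb line: Δψ = -0.7479, q = Δφ/Δψ = 0.4002, d_rh = R√(Δφ²+q²Δλ²) = 4181.8 km
Excess = 4181.8 − 3874.7 = 307.1 ≈ 307 km

307 km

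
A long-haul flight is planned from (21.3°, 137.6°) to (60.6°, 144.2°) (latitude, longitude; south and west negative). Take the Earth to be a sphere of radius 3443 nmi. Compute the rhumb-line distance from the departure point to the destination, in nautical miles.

2379 nmi

Δψ = ln[tan(π/4+φ₂/2)/tan(π/4+φ₁/2)] = +0.9575;  Δφ = +0.6859 rad,  Δλ = +0.1152 rad
q = Δφ/Δψ = 0.7164
d = R·√(Δφ² + q²Δλ²) = 3443·0.69086 = 2379 nmi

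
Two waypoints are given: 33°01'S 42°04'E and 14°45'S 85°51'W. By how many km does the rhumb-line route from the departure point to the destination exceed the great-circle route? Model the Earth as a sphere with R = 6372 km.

737 km

Great circle: cos σ = sin φ₁ sin φ₂ + cos φ₁ cos φ₂ cos Δλ,  σ = 1.9386 rad → d_gc = 12352.78 km
Rhumb line: Δψ = +0.3507, q = Δφ/Δψ = 0.9090, d_rh = R√(Δφ²+q²Δλ²) = 13089.34 km
Excess = 13089.34 − 12352.78 = 736.56 ≈ 737 km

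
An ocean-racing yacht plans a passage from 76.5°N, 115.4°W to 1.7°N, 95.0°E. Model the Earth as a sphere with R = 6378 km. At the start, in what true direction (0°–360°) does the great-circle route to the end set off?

θ = atan2( sin Δλ·cos φ₂ ,  cos φ₁ sin φ₂ − sin φ₁ cos φ₂ cos Δλ )
  = atan2(-0.5058, +0.8452) = 329.10°

329.1°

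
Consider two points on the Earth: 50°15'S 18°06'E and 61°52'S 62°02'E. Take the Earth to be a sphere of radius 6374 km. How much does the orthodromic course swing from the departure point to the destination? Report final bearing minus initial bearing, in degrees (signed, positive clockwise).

-37.2°

Initial bearing θ₁ = atan2(sin Δλ cos φ₂, cos φ₁ sin φ₂ − sin φ₁ cos φ₂ cos Δλ) = 132.79°
Final bearing θ₂ = (initial bearing from the destination back to the start) + 180° = 95.61°
Δθ = θ₂ − θ₁ = -37.2°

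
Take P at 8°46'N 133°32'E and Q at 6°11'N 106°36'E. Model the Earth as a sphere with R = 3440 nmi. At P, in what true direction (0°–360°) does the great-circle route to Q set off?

266.4°

N = sin Δλ·cos φ₂ = -0.4503;  D = cos φ₁ sin φ₂ − sin φ₁ cos φ₂ cos Δλ = -0.0286
initial course = atan2(N, D) = 266.36°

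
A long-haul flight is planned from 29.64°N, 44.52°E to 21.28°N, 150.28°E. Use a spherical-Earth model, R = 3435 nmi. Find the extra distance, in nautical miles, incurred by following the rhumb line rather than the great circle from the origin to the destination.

Great circle: cos σ = sin φ₁ sin φ₂ + cos φ₁ cos φ₂ cos Δλ,  σ = 1.6113 rad → d_gc = 5534.80 nmi
Rhumb line: Δψ = -0.1618, q = Δφ/Δψ = 0.9017, d_rh = R√(Δφ²+q²Δλ²) = 5739.31 nmi
Excess = 5739.31 − 5534.80 = 204.51 ≈ 205 nmi

205 nmi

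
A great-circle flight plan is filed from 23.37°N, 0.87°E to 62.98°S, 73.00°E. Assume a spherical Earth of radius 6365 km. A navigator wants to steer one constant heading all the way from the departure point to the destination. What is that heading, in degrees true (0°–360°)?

Meridional parts: M(φ₁)=+0.4197, M(φ₂)=-1.4260 → ΔM = -1.8457;  Δλ = +1.2589 rad
tan C = Δλ / ΔM = -0.6821 → C = 145.70°

145.7°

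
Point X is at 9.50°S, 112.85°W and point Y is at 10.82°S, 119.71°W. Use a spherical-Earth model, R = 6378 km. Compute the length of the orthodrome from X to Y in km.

Haversine: a = sin²(Δφ/2)+cos φ₁ cos φ₂ sin²(Δλ/2) = 0.00360;  σ = 2·atan2(√a,√(1−a))
σ = 6.880° → d = Rσ = 6378·0.12008 = 766 km

766 km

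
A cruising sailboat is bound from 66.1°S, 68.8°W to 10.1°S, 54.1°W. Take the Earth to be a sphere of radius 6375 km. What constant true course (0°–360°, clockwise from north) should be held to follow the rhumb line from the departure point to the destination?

10.6°

Meridional parts: M(φ₁)=-1.5528, M(φ₂)=-0.1772 → ΔM = +1.3756;  Δλ = +0.2566 rad
tan C = Δλ / ΔM = +0.1865 → C = 10.56°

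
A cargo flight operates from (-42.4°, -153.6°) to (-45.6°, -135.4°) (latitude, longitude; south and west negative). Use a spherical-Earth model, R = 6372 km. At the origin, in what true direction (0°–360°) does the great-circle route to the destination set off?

N = sin Δλ·cos φ₂ = +0.2185;  D = cos φ₁ sin φ₂ − sin φ₁ cos φ₂ cos Δλ = -0.0794
initial course = atan2(N, D) = 109.97°

110.0°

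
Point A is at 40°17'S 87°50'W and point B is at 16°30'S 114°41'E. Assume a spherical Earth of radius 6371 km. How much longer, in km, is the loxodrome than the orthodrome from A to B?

Great circle: cos σ = sin φ₁ sin φ₂ + cos φ₁ cos φ₂ cos Δλ,  σ = 2.0852 rad → d_gc = 13285.0 km
Rhumb line: Δψ = +0.4773, q = Δφ/Δψ = 0.8696, d_rh = R√(Δφ²+q²Δλ²) = 15456.1 km
Excess = 15456.1 − 13285.0 = 2171.1 ≈ 2171 km

2171 km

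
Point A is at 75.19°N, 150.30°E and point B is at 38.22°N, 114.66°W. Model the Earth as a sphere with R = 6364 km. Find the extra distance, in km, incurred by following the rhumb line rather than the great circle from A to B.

Great circle: cos σ = sin φ₁ sin φ₂ + cos φ₁ cos φ₂ cos Δλ,  σ = 0.9515 rad → d_gc = 6055.2 km
Rhumb line: Δψ = -1.3176, q = Δφ/Δψ = 0.4897, d_rh = R√(Δφ²+q²Δλ²) = 6602.0 km
Excess = 6602.0 − 6055.2 = 546.8 ≈ 547 km

547 km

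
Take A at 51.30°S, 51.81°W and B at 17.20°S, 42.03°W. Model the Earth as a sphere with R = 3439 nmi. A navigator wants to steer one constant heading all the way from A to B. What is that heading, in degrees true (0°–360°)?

13.0°

Meridional parts: M(φ₁)=-1.0465, M(φ₂)=-0.3048 → ΔM = +0.7417;  Δλ = +0.1707 rad
tan C = Δλ / ΔM = +0.2301 → C = 12.96°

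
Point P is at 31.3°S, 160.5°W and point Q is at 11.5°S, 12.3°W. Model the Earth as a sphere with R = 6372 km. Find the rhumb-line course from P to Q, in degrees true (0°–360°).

Δψ = ln[tan(π/4+φ₂/2)/tan(π/4+φ₁/2)] = +0.3736
Δλ = +2.5866 rad (taken the short way round)
course = atan2(Δλ, Δψ) = 81.78°

81.8°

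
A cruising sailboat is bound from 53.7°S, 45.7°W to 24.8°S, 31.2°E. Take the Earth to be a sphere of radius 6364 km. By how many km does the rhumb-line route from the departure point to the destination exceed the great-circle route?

Great circle: cos σ = sin φ₁ sin φ₂ + cos φ₁ cos φ₂ cos Δλ,  σ = 1.0930 rad → d_gc = 6955.6 km
Rhumb line: Δψ = +0.6683, q = Δφ/Δψ = 0.7548, d_rh = R√(Δφ²+q²Δλ²) = 7201.9 km
Excess = 7201.9 − 6955.6 = 246.3 ≈ 246 km

246 km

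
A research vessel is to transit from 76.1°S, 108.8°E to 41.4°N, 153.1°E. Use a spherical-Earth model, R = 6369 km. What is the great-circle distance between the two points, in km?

13435 km

cos σ = sin φ₁ sin φ₂ + cos φ₁ cos φ₂ cos Δλ
      = sin(-76.10°)sin(41.40°) + cos(-76.10°)cos(41.40°)cos(44.30°) = -0.5130
σ = 120.863° → d = Rσ = 6369·2.10945 = 13435 km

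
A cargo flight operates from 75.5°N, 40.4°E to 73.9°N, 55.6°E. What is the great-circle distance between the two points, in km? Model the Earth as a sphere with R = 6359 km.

478 km

Haversine: a = sin²(Δφ/2)+cos φ₁ cos φ₂ sin²(Δλ/2) = 0.00141;  σ = 2·atan2(√a,√(1−a))
σ = 4.303° → d = Rσ = 6359·0.07510 = 478 km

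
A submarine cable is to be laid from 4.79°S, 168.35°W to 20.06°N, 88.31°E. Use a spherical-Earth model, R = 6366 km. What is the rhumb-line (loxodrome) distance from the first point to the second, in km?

Rhumb course C = atan2(Δλ, Δψ) with Δψ = ln[tan(π/4+φ₂/2)/tan(π/4+φ₁/2)] = +0.4412, Δλ = -1.8036 → C = 283.75°
d = R·|Δφ| / |cos C| = 6366·0.43371 / 0.23761 = 11620 km

11620 km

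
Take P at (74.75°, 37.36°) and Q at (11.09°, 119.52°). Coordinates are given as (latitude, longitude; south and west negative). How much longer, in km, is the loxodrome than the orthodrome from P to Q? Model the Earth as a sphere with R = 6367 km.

Great circle: cos σ = sin φ₁ sin φ₂ + cos φ₁ cos φ₂ cos Δλ,  σ = 1.3482 rad → d_gc = 8583.8 km
Rhumb line: Δψ = -1.8161, q = Δφ/Δψ = 0.6118, d_rh = R√(Δφ²+q²Δλ²) = 9013.6 km
Excess = 9013.6 − 8583.8 = 429.8 ≈ 430 km

430 km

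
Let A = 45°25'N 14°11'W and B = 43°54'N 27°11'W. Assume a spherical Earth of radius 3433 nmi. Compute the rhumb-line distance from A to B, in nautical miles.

561 nmi

Δψ = ln[tan(π/4+φ₂/2)/tan(π/4+φ₁/2)] = -0.0372;  Δφ = -0.0265 rad,  Δλ = -0.2269 rad
q = Δφ/Δψ = 0.7112
d = R·√(Δφ² + q²Δλ²) = 3433·0.16353 = 561 nmi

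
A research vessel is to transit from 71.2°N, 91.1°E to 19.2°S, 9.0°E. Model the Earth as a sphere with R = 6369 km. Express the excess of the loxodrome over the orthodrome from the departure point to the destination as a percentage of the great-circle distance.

Great circle: σ = 1.8437 rad → d_gc = Rσ = 11742.3 km
Rhumb: Δφ = -1.5778, Δλ = -1.4329, Δψ = -2.1400, q = Δφ/Δψ = 0.7373 → d_rh = R√(Δφ²+q²Δλ²) = 12093.5 km
Excess = (12093.5 − 11742.3) / 11742.3 = 351.2 / 11742.3 = 2.99% ≈ 3.0%

3.0%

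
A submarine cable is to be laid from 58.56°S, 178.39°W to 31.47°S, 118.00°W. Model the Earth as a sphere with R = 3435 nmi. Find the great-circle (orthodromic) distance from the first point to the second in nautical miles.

Haversine: a = sin²(Δφ/2)+cos φ₁ cos φ₂ sin²(Δλ/2) = 0.16739;  σ = 2·atan2(√a,√(1−a))
σ = 48.301° → d = Rσ = 3435·0.84300 = 2896 nmi

2896 nmi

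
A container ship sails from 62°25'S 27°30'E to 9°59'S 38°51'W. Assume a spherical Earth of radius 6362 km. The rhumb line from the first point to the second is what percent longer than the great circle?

Great circle: σ = 1.2275 rad → d_gc = Rσ = 7809.4 km
Rhumb: Δφ = +0.9151, Δλ = -1.1580, Δψ = +1.2295, q = Δφ/Δψ = 0.7443 → d_rh = R√(Δφ²+q²Δλ²) = 7998.1 km
Excess = (7998.1 − 7809.4) / 7809.4 = 188.7 / 7809.4 = 2.42% ≈ 2.4%

2.4%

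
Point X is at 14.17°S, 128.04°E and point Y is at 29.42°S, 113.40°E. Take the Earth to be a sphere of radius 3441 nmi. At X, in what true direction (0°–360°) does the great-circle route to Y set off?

219.2°

θ = atan2( sin Δλ·cos φ₂ ,  cos φ₁ sin φ₂ − sin φ₁ cos φ₂ cos Δλ )
  = atan2(-0.2202, -0.2700) = 219.20°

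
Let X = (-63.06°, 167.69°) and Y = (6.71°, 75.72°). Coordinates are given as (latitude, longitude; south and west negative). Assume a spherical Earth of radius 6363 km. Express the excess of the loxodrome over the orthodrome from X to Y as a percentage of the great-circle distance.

Great circle: σ = 1.6907 rad → d_gc = Rσ = 10758.0 km
Rhumb: Δφ = +1.2177, Δλ = -1.6052, Δψ = +1.5465, q = Δφ/Δψ = 0.7874 → d_rh = R√(Δφ²+q²Δλ²) = 11167.7 km
Excess = (11167.7 − 10758.0) / 10758.0 = 409.7 / 10758.0 = 3.81% ≈ 3.8%

3.8%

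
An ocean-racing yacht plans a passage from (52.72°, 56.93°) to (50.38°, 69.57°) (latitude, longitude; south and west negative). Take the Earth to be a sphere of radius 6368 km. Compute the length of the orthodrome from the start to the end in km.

Haversine: a = sin²(Δφ/2)+cos φ₁ cos φ₂ sin²(Δλ/2) = 0.00510;  σ = 2·atan2(√a,√(1−a))
σ = 8.188° → d = Rσ = 6368·0.14292 = 910 km

910 km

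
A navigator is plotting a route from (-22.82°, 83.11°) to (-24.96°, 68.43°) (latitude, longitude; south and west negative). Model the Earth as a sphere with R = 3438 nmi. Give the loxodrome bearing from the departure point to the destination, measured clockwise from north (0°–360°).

Δψ = ln[tan(π/4+φ₂/2)/tan(π/4+φ₁/2)] = -0.0409
Δλ = -0.2562 rad (taken the short way round)
course = atan2(Δλ, Δψ) = 260.94°

260.9°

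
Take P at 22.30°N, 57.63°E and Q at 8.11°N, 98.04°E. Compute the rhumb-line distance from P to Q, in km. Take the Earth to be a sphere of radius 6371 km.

Rhumb course C = atan2(Δλ, Δψ) with Δψ = ln[tan(π/4+φ₂/2)/tan(π/4+φ₁/2)] = -0.2574, Δλ = +0.7053 → C = 110.05°
d = R·|Δφ| / |cos C| = 6371·0.24766 / 0.34284 = 4602 km

4602 km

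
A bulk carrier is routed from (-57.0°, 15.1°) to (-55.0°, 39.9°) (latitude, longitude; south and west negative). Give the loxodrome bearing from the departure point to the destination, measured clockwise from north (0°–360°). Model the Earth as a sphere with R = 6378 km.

Δψ = ln[tan(π/4+φ₂/2)/tan(π/4+φ₁/2)] = +0.0624
Δλ = +0.4328 rad (taken the short way round)
course = atan2(Δλ, Δψ) = 81.79°

81.8°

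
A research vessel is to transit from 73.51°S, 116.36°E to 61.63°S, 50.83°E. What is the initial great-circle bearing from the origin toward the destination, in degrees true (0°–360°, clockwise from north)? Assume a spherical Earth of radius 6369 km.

N = sin Δλ·cos φ₂ = -0.4325;  D = cos φ₁ sin φ₂ − sin φ₁ cos φ₂ cos Δλ = -0.0610
initial course = atan2(N, D) = 261.97°

262.0°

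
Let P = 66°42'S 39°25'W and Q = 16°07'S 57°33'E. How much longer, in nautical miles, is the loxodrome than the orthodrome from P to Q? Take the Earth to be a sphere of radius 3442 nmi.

321 nmi

Great circle: cos σ = sin φ₁ sin φ₂ + cos φ₁ cos φ₂ cos Δλ,  σ = 1.3604 rad → d_gc = 4682.4 nmi
Rhumb line: Δψ = +1.2939, q = Δφ/Δψ = 0.6823, d_rh = R√(Δφ²+q²Δλ²) = 5003.1 nmi
Excess = 5003.1 − 4682.4 = 320.7 ≈ 321 nmi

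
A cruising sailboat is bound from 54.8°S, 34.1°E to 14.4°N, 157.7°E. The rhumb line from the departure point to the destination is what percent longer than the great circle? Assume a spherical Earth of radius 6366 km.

5.1%

Great circle: σ = 2.1085 rad → d_gc = Rσ = 13422.9 km
Rhumb: Δφ = +1.2078, Δλ = +2.1572, Δψ = +1.4022, q = Δφ/Δψ = 0.8614 → d_rh = R√(Δφ²+q²Δλ²) = 14108.0 km
Excess = (14108.0 − 13422.9) / 13422.9 = 685.1 / 13422.9 = 5.10% ≈ 5.1%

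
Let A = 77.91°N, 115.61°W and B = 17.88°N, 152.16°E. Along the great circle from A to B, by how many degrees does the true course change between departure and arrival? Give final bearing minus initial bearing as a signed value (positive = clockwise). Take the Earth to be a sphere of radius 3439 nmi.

-83.4°

At departure: θ₁ = atan2(sin Δλ cos φ₂, cos φ₁ sin φ₂ − sin φ₁ cos φ₂ cos Δλ) = 276.03°
At arrival: θ₂ = atan2(sin Δλ cos φ₁, −cos φ₂ sin φ₁ + sin φ₂ cos φ₁ cos Δλ) = 192.64°
Δθ = θ₂ − θ₁ = -83.4°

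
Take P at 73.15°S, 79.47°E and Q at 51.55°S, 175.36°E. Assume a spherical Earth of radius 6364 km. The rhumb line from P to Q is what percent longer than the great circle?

Great circle: σ = 0.7510 rad → d_gc = Rσ = 4779.1 km
Rhumb: Δφ = +0.3770, Δλ = +1.6736, Δψ = +0.8563, q = Δφ/Δψ = 0.4403 → d_rh = R√(Δφ²+q²Δλ²) = 5267.1 km
Excess = (5267.1 − 4779.1) / 4779.1 = 488.0 / 4779.1 = 10.21% ≈ 10.2%

10.2%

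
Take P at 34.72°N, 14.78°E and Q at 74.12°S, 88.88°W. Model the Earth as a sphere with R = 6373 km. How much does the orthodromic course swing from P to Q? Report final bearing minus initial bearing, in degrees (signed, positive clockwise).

+72.8°

Initial bearing θ₁ = atan2(sin Δλ cos φ₂, cos φ₁ sin φ₂ − sin φ₁ cos φ₂ cos Δλ) = 199.43°
Final bearing θ₂ = (initial bearing from the destination back to the start) + 180° = 272.21°
Δθ = θ₂ − θ₁ = +72.8°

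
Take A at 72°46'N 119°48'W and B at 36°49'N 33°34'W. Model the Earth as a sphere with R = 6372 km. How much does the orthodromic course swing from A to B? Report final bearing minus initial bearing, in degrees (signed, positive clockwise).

Initial bearing θ₁ = atan2(sin Δλ cos φ₂, cos φ₁ sin φ₂ − sin φ₁ cos φ₂ cos Δλ) = 80.95°
Final bearing θ₂ = (initial bearing from the destination back to the start) + 180° = 158.56°
Δθ = θ₂ − θ₁ = +77.6°

+77.6°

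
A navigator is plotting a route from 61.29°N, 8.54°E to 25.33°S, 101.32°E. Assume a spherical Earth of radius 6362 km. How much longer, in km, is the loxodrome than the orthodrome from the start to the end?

Great circle: cos σ = sin φ₁ sin φ₂ + cos φ₁ cos φ₂ cos Δλ,  σ = 1.9783 rad → d_gc = 12585.8 km
Rhumb line: Δψ = -1.8201, q = Δφ/Δψ = 0.8306, d_rh = R√(Δφ²+q²Δλ²) = 12873.6 km
Excess = 12873.6 − 12585.8 = 287.8 ≈ 288 km

288 km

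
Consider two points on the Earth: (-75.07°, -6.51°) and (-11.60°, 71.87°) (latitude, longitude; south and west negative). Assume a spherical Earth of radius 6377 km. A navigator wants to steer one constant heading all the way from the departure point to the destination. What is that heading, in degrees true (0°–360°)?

Δψ = ln[tan(π/4+φ₂/2)/tan(π/4+φ₁/2)] = +1.8285
Δλ = +1.3680 rad (taken the short way round)
course = atan2(Δλ, Δψ) = 36.80°

36.8°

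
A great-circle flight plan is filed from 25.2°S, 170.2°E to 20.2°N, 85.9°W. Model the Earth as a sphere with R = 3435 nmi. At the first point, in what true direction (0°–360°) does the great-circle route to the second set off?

76.6°

θ = atan2( sin Δλ·cos φ₂ ,  cos φ₁ sin φ₂ − sin φ₁ cos φ₂ cos Δλ )
  = atan2(+0.9110, +0.2164) = 76.64°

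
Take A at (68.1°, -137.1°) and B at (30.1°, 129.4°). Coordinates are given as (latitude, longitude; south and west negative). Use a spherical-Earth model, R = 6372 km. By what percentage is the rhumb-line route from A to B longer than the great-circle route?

7.6%

Great circle: σ = 1.1089 rad → d_gc = Rσ = 7066.1 km
Rhumb: Δφ = -0.6632, Δλ = -1.6319, Δψ = -1.0913, q = Δφ/Δψ = 0.6077 → d_rh = R√(Δφ²+q²Δλ²) = 7602.4 km
Excess = (7602.4 − 7066.1) / 7066.1 = 536.3 / 7066.1 = 7.59% ≈ 7.6%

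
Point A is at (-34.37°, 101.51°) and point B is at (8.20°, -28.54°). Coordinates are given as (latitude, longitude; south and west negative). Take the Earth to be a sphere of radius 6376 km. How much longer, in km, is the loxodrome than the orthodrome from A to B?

Great circle: cos σ = sin φ₁ sin φ₂ + cos φ₁ cos φ₂ cos Δλ,  σ = 2.2221 rad → d_gc = 14167.9 km
Rhumb line: Δψ = +0.7831, q = Δφ/Δψ = 0.9488, d_rh = R√(Δφ²+q²Δλ²) = 14525.6 km
Excess = 14525.6 − 14167.9 = 357.7 ≈ 358 km

358 km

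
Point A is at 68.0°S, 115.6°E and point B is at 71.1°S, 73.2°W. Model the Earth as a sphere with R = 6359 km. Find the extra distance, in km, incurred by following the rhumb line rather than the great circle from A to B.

2110 km

Great circle: cos σ = sin φ₁ sin φ₂ + cos φ₁ cos φ₂ cos Δλ,  σ = 0.7117 rad → d_gc = 4525.4 km
Rhumb line: Δψ = -0.1551, q = Δφ/Δψ = 0.3487, d_rh = R√(Δφ²+q²Δλ²) = 6635.1 km
Excess = 6635.1 − 4525.4 = 2109.7 ≈ 2110 km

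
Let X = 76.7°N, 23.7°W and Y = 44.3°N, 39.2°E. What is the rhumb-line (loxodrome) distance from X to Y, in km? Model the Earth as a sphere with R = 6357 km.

Rhumb course C = atan2(Δλ, Δψ) with Δψ = ln[tan(π/4+φ₂/2)/tan(π/4+φ₁/2)] = -1.2849, Δλ = +1.0978 → C = 139.49°
d = R·|Δφ| / |cos C| = 6357·0.56549 / 0.76029 = 4728 km

4728 km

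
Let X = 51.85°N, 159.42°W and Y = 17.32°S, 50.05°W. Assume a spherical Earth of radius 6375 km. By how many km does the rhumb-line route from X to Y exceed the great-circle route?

361 km

Great circle: cos σ = sin φ₁ sin φ₂ + cos φ₁ cos φ₂ cos Δλ,  σ = 2.0150 rad → d_gc = 12845.4 km
Rhumb line: Δψ = -1.3689, q = Δφ/Δψ = 0.8819, d_rh = R√(Δφ²+q²Δλ²) = 13206.2 km
Excess = 13206.2 − 12845.4 = 360.8 ≈ 361 km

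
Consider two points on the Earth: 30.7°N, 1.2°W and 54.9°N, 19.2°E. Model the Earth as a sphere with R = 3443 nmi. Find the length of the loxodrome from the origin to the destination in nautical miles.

1700 nmi

Rhumb course C = atan2(Δλ, Δψ) with Δψ = ln[tan(π/4+φ₂/2)/tan(π/4+φ₁/2)] = +0.5877, Δλ = +0.3560 → C = 31.21°
d = R·|Δφ| / |cos C| = 3443·0.42237 / 0.85530 = 1700 nmi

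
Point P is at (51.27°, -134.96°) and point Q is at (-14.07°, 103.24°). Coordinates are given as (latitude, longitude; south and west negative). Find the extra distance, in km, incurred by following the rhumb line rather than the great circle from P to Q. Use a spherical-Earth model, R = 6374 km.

Great circle: cos σ = sin φ₁ sin φ₂ + cos φ₁ cos φ₂ cos Δλ,  σ = 2.1053 rad → d_gc = 13419.4 km
Rhumb line: Δψ = -1.2937, q = Δφ/Δψ = 0.8815, d_rh = R√(Δφ²+q²Δλ²) = 13982.2 km
Excess = 13982.2 − 13419.4 = 562.8 ≈ 563 km

563 km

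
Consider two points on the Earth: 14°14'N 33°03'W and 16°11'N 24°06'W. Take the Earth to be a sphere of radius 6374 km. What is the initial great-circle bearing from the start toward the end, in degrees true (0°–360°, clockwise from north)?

θ = atan2( sin Δλ·cos φ₂ ,  cos φ₁ sin φ₂ − sin φ₁ cos φ₂ cos Δλ )
  = atan2(+0.1494, +0.0369) = 76.13°

76.1°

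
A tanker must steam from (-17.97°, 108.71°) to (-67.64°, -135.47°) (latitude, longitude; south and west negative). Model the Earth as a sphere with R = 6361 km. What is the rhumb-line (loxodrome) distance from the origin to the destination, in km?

10182 km

Δψ = ln[tan(π/4+φ₂/2)/tan(π/4+φ₁/2)] = -1.3024;  Δφ = -0.8669 rad,  Δλ = +2.0214 rad
q = Δφ/Δψ = 0.6656
d = R·√(Δφ² + q²Δλ²) = 6361·1.60061 = 10182 km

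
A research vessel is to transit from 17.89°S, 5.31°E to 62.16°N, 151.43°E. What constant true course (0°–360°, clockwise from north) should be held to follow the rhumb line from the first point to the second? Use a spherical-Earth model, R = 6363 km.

56.1°

Meridional parts: M(φ₁)=-0.3174, M(φ₂)=+1.3949 → ΔM = +1.7124;  Δλ = +2.5503 rad
tan C = Δλ / ΔM = +1.4893 → C = 56.12°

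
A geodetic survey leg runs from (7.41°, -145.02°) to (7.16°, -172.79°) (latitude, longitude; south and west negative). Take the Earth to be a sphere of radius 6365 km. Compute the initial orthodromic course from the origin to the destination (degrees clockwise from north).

271.3°

N = sin Δλ·cos φ₂ = -0.4623;  D = cos φ₁ sin φ₂ − sin φ₁ cos φ₂ cos Δλ = +0.0104
initial course = atan2(N, D) = 271.29°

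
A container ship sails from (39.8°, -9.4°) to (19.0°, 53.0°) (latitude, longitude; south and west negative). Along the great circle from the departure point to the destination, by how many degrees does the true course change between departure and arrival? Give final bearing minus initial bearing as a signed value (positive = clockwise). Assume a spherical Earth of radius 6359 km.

At departure: θ₁ = atan2(sin Δλ cos φ₂, cos φ₁ sin φ₂ − sin φ₁ cos φ₂ cos Δλ) = 92.07°
At arrival: θ₂ = atan2(sin Δλ cos φ₁, −cos φ₂ sin φ₁ + sin φ₂ cos φ₁ cos Δλ) = 125.71°
Δθ = θ₂ − θ₁ = +33.6°

+33.6°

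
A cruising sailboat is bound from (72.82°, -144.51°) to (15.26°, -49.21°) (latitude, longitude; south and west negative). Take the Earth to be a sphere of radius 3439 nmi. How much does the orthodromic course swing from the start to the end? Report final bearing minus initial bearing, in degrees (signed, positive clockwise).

Initial bearing θ₁ = atan2(sin Δλ cos φ₂, cos φ₁ sin φ₂ − sin φ₁ cos φ₂ cos Δλ) = 80.38°
Final bearing θ₂ = (initial bearing from the destination back to the start) + 180° = 162.43°
Δθ = θ₂ − θ₁ = +82.1°

+82.1°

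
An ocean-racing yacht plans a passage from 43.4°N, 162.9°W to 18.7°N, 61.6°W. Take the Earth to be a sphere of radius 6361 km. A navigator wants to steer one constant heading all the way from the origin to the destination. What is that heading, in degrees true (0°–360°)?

Meridional parts: M(φ₁)=+0.8424, M(φ₂)=+0.3323 → ΔM = -0.5101;  Δλ = +1.7680 rad
tan C = Δλ / ΔM = -3.4661 → C = 106.09°

106.1°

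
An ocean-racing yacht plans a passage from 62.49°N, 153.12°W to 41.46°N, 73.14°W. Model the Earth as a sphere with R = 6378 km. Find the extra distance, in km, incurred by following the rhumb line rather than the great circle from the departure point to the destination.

313 km

Great circle: cos σ = sin φ₁ sin φ₂ + cos φ₁ cos φ₂ cos Δλ,  σ = 0.8665 rad → d_gc = 5526.8 km
Rhumb line: Δψ = -0.6108, q = Δφ/Δψ = 0.6009, d_rh = R√(Δφ²+q²Δλ²) = 5839.7 km
Excess = 5839.7 − 5526.8 = 312.9 ≈ 313 km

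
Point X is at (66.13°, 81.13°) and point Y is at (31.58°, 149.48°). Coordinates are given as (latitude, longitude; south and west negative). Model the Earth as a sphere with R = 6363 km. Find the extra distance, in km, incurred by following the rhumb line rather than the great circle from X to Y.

220 km

Great circle: cos σ = sin φ₁ sin φ₂ + cos φ₁ cos φ₂ cos Δλ,  σ = 0.9197 rad → d_gc = 5851.9 km
Rhumb line: Δψ = -0.9727, q = Δφ/Δψ = 0.6199, d_rh = R√(Δφ²+q²Δλ²) = 6071.6 km
Excess = 6071.6 − 5851.9 = 219.7 ≈ 220 km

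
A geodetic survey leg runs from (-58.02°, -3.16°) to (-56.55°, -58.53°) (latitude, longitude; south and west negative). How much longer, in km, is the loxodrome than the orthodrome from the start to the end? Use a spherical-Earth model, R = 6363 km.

93 km

Great circle: cos σ = sin φ₁ sin φ₂ + cos φ₁ cos φ₂ cos Δλ,  σ = 0.5082 rad → d_gc = 3233.5 km
Rhumb line: Δψ = +0.0475, q = Δφ/Δψ = 0.5404, d_rh = R√(Δφ²+q²Δλ²) = 3326.8 km
Excess = 3326.8 − 3233.5 = 93.3 ≈ 93 km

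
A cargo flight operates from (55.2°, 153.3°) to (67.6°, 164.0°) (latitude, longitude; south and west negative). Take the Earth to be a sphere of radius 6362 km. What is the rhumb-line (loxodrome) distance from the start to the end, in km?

Rhumb course C = atan2(Δλ, Δψ) with Δψ = ln[tan(π/4+φ₂/2)/tan(π/4+φ₁/2)] = +0.4591, Δλ = +0.1868 → C = 22.13°
d = R·|Δφ| / |cos C| = 6362·0.21642 / 0.92630 = 1486 km

1486 km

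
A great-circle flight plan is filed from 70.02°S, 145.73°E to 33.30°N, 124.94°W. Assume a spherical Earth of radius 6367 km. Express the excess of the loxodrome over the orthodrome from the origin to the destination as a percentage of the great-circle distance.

Great circle: σ = 2.1091 rad → d_gc = Rσ = 13428.3 km
Rhumb: Δφ = +1.8033, Δλ = +1.5591, Δψ = +2.3534, q = Δφ/Δψ = 0.7662 → d_rh = R√(Δφ²+q²Δλ²) = 13772.4 km
Excess = (13772.4 − 13428.3) / 13428.3 = 344.1 / 13428.3 = 2.56% ≈ 2.6%

2.6%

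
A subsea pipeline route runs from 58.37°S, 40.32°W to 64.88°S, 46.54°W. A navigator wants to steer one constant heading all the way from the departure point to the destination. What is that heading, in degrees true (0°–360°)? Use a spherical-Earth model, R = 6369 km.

204.3°

Δψ = ln[tan(π/4+φ₂/2)/tan(π/4+φ₁/2)] = -0.2401
Δλ = -0.1086 rad (taken the short way round)
course = atan2(Δλ, Δψ) = 204.33°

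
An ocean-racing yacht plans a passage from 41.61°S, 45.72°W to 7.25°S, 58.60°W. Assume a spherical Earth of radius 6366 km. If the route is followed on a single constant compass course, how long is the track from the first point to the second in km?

4025 km

Rhumb course C = atan2(Δλ, Δψ) with Δψ = ln[tan(π/4+φ₂/2)/tan(π/4+φ₁/2)] = +0.6732, Δλ = -0.2248 → C = 341.53°
d = R·|Δφ| / |cos C| = 6366·0.59970 / 0.94851 = 4025 km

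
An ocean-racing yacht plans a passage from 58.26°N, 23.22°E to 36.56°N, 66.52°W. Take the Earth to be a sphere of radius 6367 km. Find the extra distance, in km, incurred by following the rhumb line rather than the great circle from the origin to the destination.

Great circle: cos σ = sin φ₁ sin φ₂ + cos φ₁ cos φ₂ cos Δλ,  σ = 1.0374 rad → d_gc = 6604.9 km
Rhumb line: Δψ = -0.5714, q = Δφ/Δψ = 0.6629, d_rh = R√(Δφ²+q²Δλ²) = 7036.5 km
Excess = 7036.5 − 6604.9 = 431.6 ≈ 432 km

432 km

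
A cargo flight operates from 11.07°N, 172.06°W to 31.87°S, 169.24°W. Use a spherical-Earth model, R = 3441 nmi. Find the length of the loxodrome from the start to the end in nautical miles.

2584 nmi

Δψ = ln[tan(π/4+φ₂/2)/tan(π/4+φ₁/2)] = -0.7818;  Δφ = -0.7494 rad,  Δλ = +0.0492 rad
q = Δφ/Δψ = 0.9586
d = R·√(Δφ² + q²Δλ²) = 3441·0.75093 = 2584 nmi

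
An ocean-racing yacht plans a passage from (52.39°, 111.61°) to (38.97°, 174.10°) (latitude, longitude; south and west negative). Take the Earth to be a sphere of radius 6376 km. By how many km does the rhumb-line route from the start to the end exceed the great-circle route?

Great circle: cos σ = sin φ₁ sin φ₂ + cos φ₁ cos φ₂ cos Δλ,  σ = 0.7708 rad → d_gc = 4914.4 km
Rhumb line: Δψ = -0.3376, q = Δφ/Δψ = 0.6937, d_rh = R√(Δφ²+q²Δλ²) = 5049.8 km
Excess = 5049.8 − 4914.4 = 135.4 ≈ 135 km

135 km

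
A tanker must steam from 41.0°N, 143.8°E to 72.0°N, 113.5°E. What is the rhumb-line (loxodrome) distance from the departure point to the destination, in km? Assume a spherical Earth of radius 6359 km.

3847 km

Rhumb course C = atan2(Δλ, Δψ) with Δψ = ln[tan(π/4+φ₂/2)/tan(π/4+φ₁/2)] = +1.0569, Δλ = -0.5288 → C = 333.42°
d = R·|Δφ| / |cos C| = 6359·0.54105 / 0.89429 = 3847 km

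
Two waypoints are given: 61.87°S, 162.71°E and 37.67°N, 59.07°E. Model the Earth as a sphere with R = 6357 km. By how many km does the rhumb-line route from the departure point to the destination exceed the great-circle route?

Great circle: cos σ = sin φ₁ sin φ₂ + cos φ₁ cos φ₂ cos Δλ,  σ = 2.2484 rad → d_gc = 14293.1 km
Rhumb line: Δψ = +2.0949, q = Δφ/Δψ = 0.8293, d_rh = R√(Δφ²+q²Δλ²) = 14591.4 km
Excess = 14591.4 − 14293.1 = 298.3 ≈ 298 km

298 km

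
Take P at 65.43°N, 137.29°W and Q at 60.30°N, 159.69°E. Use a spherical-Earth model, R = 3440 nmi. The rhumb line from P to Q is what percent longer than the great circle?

Great circle: σ = 0.4876 rad → d_gc = Rσ = 1677.5 nmi
Rhumb: Δφ = -0.0895, Δλ = -1.0999, Δψ = -0.1969, q = Δφ/Δψ = 0.4548 → d_rh = R√(Δφ²+q²Δλ²) = 1748.1 nmi
Excess = (1748.1 − 1677.5) / 1677.5 = 70.6 / 1677.5 = 4.21% ≈ 4.2%

4.2%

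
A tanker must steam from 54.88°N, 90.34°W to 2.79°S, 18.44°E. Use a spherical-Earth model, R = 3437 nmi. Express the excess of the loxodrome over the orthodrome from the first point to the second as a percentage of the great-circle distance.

Great circle: σ = 1.7975 rad → d_gc = Rσ = 6178.1 nmi
Rhumb: Δφ = -1.0065, Δλ = +1.8986, Δψ = -1.1993, q = Δφ/Δψ = 0.8393 → d_rh = R√(Δφ²+q²Δλ²) = 6477.7 nmi
Excess = (6477.7 − 6178.1) / 6178.1 = 299.6 / 6178.1 = 4.849% ≈ 4.8%

4.8%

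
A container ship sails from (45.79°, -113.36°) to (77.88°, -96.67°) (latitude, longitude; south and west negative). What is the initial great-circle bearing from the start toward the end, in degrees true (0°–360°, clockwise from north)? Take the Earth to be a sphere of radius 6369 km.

6.4°

N = sin Δλ·cos φ₂ = +0.0603;  D = cos φ₁ sin φ₂ − sin φ₁ cos φ₂ cos Δλ = +0.5376
initial course = atan2(N, D) = 6.40°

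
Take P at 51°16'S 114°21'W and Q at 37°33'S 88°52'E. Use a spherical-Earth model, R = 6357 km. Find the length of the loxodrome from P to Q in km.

12433 km

Rhumb course C = atan2(Δλ, Δψ) with Δψ = ln[tan(π/4+φ₂/2)/tan(π/4+φ₁/2)] = +0.3375, Δλ = -2.7364 → C = 277.03°
d = R·|Δφ| / |cos C| = 6357·0.23940 / 0.12241 = 12433 km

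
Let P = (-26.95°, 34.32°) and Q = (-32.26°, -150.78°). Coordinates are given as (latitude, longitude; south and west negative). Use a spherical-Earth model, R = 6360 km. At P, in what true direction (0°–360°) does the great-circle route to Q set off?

θ = atan2( sin Δλ·cos φ₂ ,  cos φ₁ sin φ₂ − sin φ₁ cos φ₂ cos Δλ )
  = atan2(+0.0752, -0.8575) = 174.99°

175.0°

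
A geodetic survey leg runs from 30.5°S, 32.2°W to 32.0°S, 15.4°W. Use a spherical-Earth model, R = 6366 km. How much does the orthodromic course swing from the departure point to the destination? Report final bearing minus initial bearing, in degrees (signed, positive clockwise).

-8.8°

Initial bearing θ₁ = atan2(sin Δλ cos φ₂, cos φ₁ sin φ₂ − sin φ₁ cos φ₂ cos Δλ) = 100.30°
Final bearing θ₂ = (initial bearing from the destination back to the start) + 180° = 91.54°
Δθ = θ₂ − θ₁ = -8.8°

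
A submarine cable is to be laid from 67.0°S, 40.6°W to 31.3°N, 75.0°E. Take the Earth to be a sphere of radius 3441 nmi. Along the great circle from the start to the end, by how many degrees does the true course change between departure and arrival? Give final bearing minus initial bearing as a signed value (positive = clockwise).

-73.3°

At departure: θ₁ = atan2(sin Δλ cos φ₂, cos φ₁ sin φ₂ − sin φ₁ cos φ₂ cos Δλ) = 100.07°
At arrival: θ₂ = atan2(sin Δλ cos φ₁, −cos φ₂ sin φ₁ + sin φ₂ cos φ₁ cos Δλ) = 26.76°
Δθ = θ₂ − θ₁ = -73.3°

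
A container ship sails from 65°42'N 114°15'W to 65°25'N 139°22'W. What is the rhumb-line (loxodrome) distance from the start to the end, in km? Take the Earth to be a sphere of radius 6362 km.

Δψ = ln[tan(π/4+φ₂/2)/tan(π/4+φ₁/2)] = -0.0120;  Δφ = -0.0049 rad,  Δλ = -0.4384 rad
q = Δφ/Δψ = 0.4138
d = R·√(Δφ² + q²Δλ²) = 6362·0.18145 = 1154 km

1154 km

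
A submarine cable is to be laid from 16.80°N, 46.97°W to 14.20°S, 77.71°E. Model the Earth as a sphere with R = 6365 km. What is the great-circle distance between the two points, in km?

cos σ = sin φ₁ sin φ₂ + cos φ₁ cos φ₂ cos Δλ
      = sin(16.80°)sin(-14.20°) + cos(16.80°)cos(-14.20°)cos(124.68°) = -0.5990
σ = 126.796° → d = Rσ = 6365·2.21301 = 14086 km

14086 km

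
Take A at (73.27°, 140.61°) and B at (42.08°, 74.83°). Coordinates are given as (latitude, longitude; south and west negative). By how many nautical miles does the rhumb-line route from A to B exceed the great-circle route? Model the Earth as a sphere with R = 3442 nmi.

Great circle: cos σ = sin φ₁ sin φ₂ + cos φ₁ cos φ₂ cos Δλ,  σ = 0.7533 rad → d_gc = 2592.8 nmi
Rhumb line: Δψ = -1.1060, q = Δφ/Δψ = 0.4922, d_rh = R√(Δφ²+q²Δλ²) = 2700.7 nmi
Excess = 2700.7 − 2592.8 = 107.9 ≈ 108 nmi

108 nmi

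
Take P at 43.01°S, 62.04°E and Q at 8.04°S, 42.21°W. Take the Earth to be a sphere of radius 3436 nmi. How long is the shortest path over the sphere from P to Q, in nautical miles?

5682 nmi

cos σ = sin φ₁ sin φ₂ + cos φ₁ cos φ₂ cos Δλ
      = sin(-43.01°)sin(-8.04°) + cos(-43.01°)cos(-8.04°)cos(-104.25°) = -0.0828
σ = 94.751° → d = Rσ = 3436·1.65371 = 5682 nmi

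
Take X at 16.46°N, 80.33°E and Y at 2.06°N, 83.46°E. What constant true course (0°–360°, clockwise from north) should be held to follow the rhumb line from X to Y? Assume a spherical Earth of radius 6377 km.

167.9°

Δψ = ln[tan(π/4+φ₂/2)/tan(π/4+φ₁/2)] = -0.2554
Δλ = +0.0546 rad (taken the short way round)
course = atan2(Δλ, Δψ) = 167.92°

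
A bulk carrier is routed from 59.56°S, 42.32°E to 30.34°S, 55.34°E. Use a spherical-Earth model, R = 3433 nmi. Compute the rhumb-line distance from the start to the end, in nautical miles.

1830 nmi

Δψ = ln[tan(π/4+φ₂/2)/tan(π/4+φ₁/2)] = +0.7455;  Δφ = +0.5100 rad,  Δλ = +0.2272 rad
q = Δφ/Δψ = 0.6841
d = R·√(Δφ² + q²Δλ²) = 3433·0.53315 = 1830 nmi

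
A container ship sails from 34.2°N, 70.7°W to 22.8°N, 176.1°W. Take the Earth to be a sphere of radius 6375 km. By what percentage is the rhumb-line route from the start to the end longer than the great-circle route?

Great circle: σ = 1.5555 rad → d_gc = Rσ = 9916.0 km
Rhumb: Δφ = -0.1990, Δλ = -1.8396, Δψ = -0.2270, q = Δφ/Δψ = 0.8765 → d_rh = R√(Δφ²+q²Δλ²) = 10357.0 km
Excess = (10357.0 − 9916.0) / 9916.0 = 441.0 / 9916.0 = 4.447% ≈ 4.4%

4.4%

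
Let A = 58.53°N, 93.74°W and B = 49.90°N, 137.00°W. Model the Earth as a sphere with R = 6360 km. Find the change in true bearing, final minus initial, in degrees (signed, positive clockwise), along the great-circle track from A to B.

-35.8°

At departure: θ₁ = atan2(sin Δλ cos φ₂, cos φ₁ sin φ₂ − sin φ₁ cos φ₂ cos Δλ) = 269.90°
At arrival: θ₂ = atan2(sin Δλ cos φ₁, −cos φ₂ sin φ₁ + sin φ₂ cos φ₁ cos Δλ) = 234.14°
Δθ = θ₂ − θ₁ = -35.8°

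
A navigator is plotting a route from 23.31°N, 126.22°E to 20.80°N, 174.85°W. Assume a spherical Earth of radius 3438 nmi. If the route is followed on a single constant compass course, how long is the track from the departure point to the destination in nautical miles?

Δψ = ln[tan(π/4+φ₂/2)/tan(π/4+φ₁/2)] = -0.0473;  Δφ = -0.0438 rad,  Δλ = +1.0285 rad
q = Δφ/Δψ = 0.9267
d = R·√(Δφ² + q²Δλ²) = 3438·0.95416 = 3280 nmi

3280 nmi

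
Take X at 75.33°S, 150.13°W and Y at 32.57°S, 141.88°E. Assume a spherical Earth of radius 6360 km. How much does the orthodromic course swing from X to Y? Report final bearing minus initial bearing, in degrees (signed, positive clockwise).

+60.7°

At departure: θ₁ = atan2(sin Δλ cos φ₂, cos φ₁ sin φ₂ − sin φ₁ cos φ₂ cos Δλ) = 282.22°
At arrival: θ₂ = atan2(sin Δλ cos φ₁, −cos φ₂ sin φ₁ + sin φ₂ cos φ₁ cos Δλ) = 342.92°
Δθ = θ₂ − θ₁ = +60.7°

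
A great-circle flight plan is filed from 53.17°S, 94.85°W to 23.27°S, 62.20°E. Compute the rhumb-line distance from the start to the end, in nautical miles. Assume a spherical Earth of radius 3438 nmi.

7431 nmi

Δψ = ln[tan(π/4+φ₂/2)/tan(π/4+φ₁/2)] = +0.6820;  Δφ = +0.5219 rad,  Δλ = +2.7410 rad
q = Δφ/Δψ = 0.7652
d = R·√(Δφ² + q²Δλ²) = 3438·2.16138 = 7431 nmi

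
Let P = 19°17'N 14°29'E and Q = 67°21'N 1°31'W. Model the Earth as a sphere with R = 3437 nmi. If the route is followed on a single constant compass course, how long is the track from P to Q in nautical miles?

Rhumb course C = atan2(Δλ, Δψ) with Δψ = ln[tan(π/4+φ₂/2)/tan(π/4+φ₁/2)] = +1.2650, Δλ = -0.2793 → C = 347.55°
d = R·|Δφ| / |cos C| = 3437·0.83892 / 0.97649 = 2953 nmi

2953 nmi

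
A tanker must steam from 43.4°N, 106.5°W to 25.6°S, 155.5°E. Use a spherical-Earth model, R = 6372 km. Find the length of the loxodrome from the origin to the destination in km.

Rhumb course C = atan2(Δλ, Δψ) with Δψ = ln[tan(π/4+φ₂/2)/tan(π/4+φ₁/2)] = -1.3049, Δλ = -1.7104 → C = 232.66°
d = R·|Δφ| / |cos C| = 6372·1.20428 / 0.60654 = 12651 km

12651 km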